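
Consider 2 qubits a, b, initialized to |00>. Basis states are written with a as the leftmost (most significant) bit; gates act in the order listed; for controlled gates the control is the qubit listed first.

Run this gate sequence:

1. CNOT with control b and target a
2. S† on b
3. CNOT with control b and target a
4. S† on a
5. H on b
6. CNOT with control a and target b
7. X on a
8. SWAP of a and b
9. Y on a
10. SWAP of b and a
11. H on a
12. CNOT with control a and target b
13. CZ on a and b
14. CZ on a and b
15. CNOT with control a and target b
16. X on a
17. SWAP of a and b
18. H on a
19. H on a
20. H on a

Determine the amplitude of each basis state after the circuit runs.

The final amplitudes are 0 on |00>, 0 on |01>, sqrt(2)*I/2 on |10>, -sqrt(2)*I/2 on |11>.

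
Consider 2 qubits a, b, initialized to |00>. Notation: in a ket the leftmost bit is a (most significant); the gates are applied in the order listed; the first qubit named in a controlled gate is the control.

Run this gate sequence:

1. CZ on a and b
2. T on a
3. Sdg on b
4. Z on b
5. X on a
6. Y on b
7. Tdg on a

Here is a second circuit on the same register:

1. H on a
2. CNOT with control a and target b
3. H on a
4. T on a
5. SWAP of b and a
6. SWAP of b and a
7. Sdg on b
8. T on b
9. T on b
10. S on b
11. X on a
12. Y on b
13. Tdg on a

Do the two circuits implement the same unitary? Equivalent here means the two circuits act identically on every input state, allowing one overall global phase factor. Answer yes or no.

No, they are not equivalent — no single phase factor reconciles the two unitaries.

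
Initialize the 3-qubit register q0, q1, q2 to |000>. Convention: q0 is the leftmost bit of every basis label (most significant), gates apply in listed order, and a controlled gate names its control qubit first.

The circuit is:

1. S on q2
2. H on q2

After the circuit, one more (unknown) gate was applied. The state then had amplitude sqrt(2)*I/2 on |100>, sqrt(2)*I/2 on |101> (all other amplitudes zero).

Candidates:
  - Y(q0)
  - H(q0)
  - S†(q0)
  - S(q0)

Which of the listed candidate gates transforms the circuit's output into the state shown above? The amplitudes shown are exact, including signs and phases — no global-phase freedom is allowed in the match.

It was Y(q0) that produced the state shown.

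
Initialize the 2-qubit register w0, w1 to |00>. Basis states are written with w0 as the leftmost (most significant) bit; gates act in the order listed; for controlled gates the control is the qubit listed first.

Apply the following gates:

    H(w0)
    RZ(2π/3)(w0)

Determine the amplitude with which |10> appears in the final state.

|10> carries amplitude sqrt(2)*exp(I*pi/3)/2 in the final state.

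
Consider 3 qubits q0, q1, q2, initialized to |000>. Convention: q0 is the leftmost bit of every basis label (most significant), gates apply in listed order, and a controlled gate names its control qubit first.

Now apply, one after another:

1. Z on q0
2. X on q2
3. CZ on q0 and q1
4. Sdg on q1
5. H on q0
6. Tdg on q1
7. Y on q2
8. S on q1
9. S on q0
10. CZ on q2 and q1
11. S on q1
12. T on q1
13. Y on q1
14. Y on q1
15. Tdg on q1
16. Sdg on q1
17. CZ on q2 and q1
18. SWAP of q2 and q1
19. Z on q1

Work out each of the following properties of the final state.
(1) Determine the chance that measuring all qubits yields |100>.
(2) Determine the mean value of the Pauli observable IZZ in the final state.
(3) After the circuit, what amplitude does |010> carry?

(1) The probability of measuring |100> is 1/2.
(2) In the final state, IZZ has expectation 1.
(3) The amplitude on |010> is 0.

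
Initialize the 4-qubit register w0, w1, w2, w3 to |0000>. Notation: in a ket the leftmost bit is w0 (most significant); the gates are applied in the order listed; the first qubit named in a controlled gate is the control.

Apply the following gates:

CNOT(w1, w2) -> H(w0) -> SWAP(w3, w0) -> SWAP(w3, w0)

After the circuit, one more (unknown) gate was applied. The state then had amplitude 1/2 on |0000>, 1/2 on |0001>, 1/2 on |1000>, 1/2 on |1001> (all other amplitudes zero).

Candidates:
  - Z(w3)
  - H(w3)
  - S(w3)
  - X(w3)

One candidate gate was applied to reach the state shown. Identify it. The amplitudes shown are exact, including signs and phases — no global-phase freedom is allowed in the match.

The unique candidate consistent with the amplitudes is H(w3). Key observation: the block from step 3 through step 4 cancels to the identity and can be dropped.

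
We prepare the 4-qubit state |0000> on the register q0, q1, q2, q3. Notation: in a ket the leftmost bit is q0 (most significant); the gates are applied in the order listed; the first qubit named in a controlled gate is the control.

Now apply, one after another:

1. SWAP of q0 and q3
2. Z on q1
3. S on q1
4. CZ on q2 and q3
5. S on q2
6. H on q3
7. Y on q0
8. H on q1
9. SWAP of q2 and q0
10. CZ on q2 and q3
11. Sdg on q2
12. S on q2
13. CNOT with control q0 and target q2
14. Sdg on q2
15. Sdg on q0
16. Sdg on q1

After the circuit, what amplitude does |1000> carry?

|1000> carries amplitude 0 in the final state.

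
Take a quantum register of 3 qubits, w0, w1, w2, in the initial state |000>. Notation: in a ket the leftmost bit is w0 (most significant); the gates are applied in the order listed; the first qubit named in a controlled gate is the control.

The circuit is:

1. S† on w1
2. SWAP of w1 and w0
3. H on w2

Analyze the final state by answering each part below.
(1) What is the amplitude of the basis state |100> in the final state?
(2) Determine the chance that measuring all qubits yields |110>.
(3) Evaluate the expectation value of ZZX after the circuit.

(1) The final state's coefficient on |100> equals 0.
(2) Outcome |110> occurs with probability 0.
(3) The expectation value of ZZX is 1.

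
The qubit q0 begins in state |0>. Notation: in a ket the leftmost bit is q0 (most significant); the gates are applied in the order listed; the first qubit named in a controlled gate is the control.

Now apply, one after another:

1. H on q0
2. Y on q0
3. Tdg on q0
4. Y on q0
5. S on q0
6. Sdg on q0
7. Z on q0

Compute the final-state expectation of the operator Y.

In the final state, Y has expectation -sqrt(2)/2. Key observation: gates 5-6 undo each other exactly, leaving only the rest of the circuit to track.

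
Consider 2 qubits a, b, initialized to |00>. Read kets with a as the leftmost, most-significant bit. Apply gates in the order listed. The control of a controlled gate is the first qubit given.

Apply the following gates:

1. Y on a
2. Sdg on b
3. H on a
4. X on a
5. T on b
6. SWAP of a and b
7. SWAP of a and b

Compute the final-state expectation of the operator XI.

The expectation value of XI is -1. Key observation: steps 6-7 multiply out to the identity, so the circuit reduces to the remaining gates.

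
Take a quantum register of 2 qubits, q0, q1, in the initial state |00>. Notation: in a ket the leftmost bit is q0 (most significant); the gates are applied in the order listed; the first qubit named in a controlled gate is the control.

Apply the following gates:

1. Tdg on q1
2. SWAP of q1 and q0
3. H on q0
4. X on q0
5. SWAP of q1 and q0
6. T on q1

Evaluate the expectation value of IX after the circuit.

The observable IX averages to sqrt(2)/2.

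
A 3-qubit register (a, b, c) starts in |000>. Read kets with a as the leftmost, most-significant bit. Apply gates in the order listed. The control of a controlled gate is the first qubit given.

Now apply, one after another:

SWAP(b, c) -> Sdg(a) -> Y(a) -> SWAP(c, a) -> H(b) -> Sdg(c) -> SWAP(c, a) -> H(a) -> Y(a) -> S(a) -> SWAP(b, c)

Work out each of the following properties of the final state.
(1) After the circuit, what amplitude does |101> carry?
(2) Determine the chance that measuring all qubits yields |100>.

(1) |101> carries amplitude -1/2 in the final state.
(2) Outcome |100> occurs with probability 1/4.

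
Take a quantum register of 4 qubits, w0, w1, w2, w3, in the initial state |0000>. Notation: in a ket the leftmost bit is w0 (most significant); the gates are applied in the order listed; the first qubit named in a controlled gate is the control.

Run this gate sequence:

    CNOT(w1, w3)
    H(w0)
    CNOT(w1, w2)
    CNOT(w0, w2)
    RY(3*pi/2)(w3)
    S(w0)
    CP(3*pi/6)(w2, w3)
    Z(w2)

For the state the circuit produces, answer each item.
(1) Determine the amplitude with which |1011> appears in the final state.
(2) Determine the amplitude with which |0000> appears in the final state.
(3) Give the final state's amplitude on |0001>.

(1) |1011> carries amplitude 1/2 in the final state.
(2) |0000> carries amplitude -1/2 in the final state.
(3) The amplitude on |0001> is 1/2.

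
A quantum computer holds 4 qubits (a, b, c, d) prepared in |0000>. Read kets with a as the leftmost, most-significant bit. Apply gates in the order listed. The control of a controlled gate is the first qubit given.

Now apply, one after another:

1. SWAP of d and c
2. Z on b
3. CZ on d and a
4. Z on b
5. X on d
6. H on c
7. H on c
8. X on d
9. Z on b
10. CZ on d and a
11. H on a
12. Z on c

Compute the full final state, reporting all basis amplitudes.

The resulting statevector has amplitude sqrt(2)/2 on |0000>, sqrt(2)/2 on |1000>, and 0 on every other basis state. Key observation: steps 3-10 multiply out to the identity, so the circuit reduces to the remaining gates.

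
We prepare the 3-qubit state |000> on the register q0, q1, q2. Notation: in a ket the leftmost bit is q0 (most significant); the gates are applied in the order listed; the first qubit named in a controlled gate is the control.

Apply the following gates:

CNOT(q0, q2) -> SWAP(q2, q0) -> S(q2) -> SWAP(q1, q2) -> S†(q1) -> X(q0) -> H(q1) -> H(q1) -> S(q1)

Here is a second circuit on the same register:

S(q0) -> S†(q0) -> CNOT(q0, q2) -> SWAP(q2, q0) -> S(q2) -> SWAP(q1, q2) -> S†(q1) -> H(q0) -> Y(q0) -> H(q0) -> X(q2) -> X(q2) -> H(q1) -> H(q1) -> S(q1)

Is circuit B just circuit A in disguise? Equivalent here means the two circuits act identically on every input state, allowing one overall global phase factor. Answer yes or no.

No: there is an input state on which the two circuits produce genuinely different outputs (not merely differing by a phase).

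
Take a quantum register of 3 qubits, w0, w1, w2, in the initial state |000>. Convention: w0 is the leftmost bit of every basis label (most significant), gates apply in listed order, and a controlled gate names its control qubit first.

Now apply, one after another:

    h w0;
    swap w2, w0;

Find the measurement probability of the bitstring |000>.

The probability of measuring |000> is 1/2.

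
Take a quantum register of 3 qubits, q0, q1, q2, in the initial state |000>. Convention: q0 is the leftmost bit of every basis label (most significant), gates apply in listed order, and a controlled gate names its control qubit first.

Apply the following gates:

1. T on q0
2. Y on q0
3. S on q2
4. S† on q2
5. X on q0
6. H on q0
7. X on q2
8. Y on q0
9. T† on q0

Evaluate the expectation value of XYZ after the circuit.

The expectation value of XYZ is 0.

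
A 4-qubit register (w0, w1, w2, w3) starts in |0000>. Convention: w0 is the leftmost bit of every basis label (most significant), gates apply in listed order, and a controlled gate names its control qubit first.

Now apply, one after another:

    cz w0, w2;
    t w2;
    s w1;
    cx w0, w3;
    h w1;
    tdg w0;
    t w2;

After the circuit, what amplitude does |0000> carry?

The amplitude on |0000> is sqrt(2)/2.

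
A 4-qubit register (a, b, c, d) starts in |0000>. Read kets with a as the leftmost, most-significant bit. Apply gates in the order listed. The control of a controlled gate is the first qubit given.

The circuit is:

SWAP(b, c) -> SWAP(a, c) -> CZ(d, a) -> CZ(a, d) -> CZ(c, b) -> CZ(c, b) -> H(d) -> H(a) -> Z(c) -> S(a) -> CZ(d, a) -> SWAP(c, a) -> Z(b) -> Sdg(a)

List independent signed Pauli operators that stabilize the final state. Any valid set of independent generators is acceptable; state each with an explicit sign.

The stabilizer group can be generated by +IIYZ, +IIZX, +ZIII, +IZII, among other valid generating sets. Key observation: steps 5-6 multiply out to the identity, so the circuit reduces to the remaining gates.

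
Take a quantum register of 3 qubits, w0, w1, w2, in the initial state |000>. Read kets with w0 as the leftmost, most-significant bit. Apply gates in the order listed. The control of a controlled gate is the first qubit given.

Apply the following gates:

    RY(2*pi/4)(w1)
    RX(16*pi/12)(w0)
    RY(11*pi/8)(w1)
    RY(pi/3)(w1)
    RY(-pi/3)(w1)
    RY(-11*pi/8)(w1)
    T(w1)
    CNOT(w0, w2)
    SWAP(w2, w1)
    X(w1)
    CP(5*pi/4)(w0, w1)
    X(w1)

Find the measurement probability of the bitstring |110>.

Outcome |110> occurs with probability 3/8. Key observation: the block from step 3 through step 6 cancels to the identity and can be dropped.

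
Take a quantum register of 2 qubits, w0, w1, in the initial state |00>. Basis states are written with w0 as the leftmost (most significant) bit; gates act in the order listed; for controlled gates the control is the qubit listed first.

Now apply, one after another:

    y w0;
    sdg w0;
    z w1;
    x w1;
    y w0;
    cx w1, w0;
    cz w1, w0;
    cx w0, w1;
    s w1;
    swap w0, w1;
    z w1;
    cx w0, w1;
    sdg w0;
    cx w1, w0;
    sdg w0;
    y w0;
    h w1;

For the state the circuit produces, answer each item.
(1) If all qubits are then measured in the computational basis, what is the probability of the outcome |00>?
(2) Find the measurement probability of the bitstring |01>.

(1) Outcome |00> occurs with probability 1/2.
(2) The probability of measuring |01> is 1/2.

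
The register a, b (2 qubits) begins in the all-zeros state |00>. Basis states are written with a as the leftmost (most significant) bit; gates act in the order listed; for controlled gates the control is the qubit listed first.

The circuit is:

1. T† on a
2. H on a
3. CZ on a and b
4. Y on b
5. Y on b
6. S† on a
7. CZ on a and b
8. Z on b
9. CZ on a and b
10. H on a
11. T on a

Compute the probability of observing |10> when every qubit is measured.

Outcome |10> occurs with probability 1/2.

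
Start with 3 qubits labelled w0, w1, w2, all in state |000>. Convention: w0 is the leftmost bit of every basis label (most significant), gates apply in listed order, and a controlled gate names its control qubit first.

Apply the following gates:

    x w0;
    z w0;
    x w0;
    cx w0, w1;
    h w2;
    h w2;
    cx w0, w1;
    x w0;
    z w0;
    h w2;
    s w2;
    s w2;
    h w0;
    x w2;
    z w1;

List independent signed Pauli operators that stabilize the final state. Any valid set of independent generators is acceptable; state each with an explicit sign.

The final state is stabilized by the group generated by -XII, -IIX, +IZI; other independent generating sets are equally valid.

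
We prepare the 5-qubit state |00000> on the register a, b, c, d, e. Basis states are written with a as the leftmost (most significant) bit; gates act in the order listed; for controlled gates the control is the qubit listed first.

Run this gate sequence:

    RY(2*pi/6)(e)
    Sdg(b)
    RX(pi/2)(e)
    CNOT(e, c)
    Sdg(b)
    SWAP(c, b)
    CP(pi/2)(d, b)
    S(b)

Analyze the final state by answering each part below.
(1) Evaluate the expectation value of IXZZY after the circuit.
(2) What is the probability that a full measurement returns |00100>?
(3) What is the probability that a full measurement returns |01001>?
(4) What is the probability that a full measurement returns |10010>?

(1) In the final state, IXZZY has expectation sqrt(3)/2.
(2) A full measurement returns |00100> with probability 0.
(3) A full measurement returns |01001> with probability 1/2.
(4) The probability of measuring |10010> is 0.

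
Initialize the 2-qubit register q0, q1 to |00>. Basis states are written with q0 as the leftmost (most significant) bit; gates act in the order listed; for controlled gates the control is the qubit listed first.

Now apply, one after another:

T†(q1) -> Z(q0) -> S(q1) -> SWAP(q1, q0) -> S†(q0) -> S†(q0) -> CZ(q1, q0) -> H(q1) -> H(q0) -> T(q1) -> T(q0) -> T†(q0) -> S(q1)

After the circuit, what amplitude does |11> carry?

The amplitude on |11> is exp(3*I*pi/4)/2.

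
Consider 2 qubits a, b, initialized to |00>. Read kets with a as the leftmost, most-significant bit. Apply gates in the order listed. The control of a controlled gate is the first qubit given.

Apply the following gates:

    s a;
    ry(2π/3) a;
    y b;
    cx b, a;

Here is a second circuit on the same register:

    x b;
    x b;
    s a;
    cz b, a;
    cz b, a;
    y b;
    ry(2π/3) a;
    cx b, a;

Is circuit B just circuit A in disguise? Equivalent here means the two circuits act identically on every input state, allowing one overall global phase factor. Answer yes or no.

Yes, they are equivalent — the unitaries differ by at most a global phase.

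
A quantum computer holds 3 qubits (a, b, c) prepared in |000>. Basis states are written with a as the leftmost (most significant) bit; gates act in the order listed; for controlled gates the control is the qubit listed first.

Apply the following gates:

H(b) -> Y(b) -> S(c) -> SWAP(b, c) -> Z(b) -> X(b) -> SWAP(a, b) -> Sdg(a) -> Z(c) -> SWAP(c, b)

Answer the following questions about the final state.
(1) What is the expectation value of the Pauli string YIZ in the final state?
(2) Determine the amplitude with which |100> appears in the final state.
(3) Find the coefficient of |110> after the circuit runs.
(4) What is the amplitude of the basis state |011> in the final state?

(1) The expectation value of YIZ is 0.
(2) The amplitude on |100> is -sqrt(2)/2.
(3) The final state's coefficient on |110> equals -sqrt(2)/2.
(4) The amplitude on |011> is 0.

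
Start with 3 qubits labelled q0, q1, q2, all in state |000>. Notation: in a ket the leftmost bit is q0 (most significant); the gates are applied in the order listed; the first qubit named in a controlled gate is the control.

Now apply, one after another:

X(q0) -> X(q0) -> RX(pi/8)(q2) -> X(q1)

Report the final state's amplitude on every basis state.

The resulting statevector has amplitude cos(pi/16) on |010>, -I*sin(pi/16) on |011>, and 0 on every other basis state. Key observation: the block from step 1 through step 2 cancels to the identity and can be dropped.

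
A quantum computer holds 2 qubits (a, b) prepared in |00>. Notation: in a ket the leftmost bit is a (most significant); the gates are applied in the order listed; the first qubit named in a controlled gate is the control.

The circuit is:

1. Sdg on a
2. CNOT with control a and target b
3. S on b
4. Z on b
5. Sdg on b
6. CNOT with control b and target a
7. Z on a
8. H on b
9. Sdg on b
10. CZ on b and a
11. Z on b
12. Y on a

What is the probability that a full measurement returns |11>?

Outcome |11> occurs with probability 1/2.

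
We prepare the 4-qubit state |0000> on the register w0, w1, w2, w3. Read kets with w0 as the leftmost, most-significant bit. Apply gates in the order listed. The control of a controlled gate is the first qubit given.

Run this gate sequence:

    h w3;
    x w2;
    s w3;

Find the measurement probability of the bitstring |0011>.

The probability of measuring |0011> is 1/2.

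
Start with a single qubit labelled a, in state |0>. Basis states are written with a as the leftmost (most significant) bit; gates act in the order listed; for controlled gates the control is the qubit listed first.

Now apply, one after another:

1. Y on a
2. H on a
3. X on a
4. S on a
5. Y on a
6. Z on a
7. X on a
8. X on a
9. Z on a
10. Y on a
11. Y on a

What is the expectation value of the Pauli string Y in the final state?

The expectation value of Y is -1.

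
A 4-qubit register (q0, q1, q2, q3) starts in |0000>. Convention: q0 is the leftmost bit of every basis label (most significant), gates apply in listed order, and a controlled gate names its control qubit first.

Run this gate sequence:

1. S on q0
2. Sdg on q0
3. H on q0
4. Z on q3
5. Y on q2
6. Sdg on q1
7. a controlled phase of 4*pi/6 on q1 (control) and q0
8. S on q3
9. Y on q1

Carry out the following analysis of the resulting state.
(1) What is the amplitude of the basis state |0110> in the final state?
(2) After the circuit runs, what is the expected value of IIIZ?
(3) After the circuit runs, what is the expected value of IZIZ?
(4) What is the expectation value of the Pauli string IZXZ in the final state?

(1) The amplitude on |0110> is -sqrt(2)/2. Key observation: steps 1-2 multiply out to the identity, so the circuit reduces to the remaining gates.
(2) The observable IIIZ averages to 1.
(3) The expectation value of IZIZ is -1.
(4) In the final state, IZXZ has expectation 0.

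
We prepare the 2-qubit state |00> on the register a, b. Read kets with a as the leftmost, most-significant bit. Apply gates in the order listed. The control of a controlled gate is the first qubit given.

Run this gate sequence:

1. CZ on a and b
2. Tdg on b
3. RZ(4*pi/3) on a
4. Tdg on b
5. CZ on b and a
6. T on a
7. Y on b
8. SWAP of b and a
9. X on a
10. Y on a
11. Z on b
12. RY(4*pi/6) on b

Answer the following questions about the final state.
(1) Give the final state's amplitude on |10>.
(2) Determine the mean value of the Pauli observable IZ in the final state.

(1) |10> carries amplitude exp(I*pi/3)/2 in the final state.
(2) In the final state, IZ has expectation -1/2.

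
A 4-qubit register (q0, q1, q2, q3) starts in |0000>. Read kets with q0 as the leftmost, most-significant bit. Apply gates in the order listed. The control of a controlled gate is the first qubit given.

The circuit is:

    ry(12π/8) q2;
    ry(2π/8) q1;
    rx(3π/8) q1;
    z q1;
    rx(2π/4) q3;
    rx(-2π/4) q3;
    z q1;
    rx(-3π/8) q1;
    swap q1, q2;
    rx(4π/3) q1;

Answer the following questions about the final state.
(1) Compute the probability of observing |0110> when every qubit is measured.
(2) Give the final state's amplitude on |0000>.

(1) A full measurement returns |0110> with probability 1/4 - sqrt(2)/8.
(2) The amplitude on |0000> is sqrt(2)*sqrt(sqrt(2)/4 + 1/2)*sin(3*pi/16)**2/4 + sqrt(2)*sqrt(sqrt(2)/4 + 1/2)*cos(3*pi/16)**2/4 - sqrt(6)*I*sqrt(sqrt(2)/4 + 1/2)*cos(3*pi/16)**2/4 - sqrt(6)*I*sqrt(sqrt(2)/4 + 1/2)*sin(3*pi/16)**2/4.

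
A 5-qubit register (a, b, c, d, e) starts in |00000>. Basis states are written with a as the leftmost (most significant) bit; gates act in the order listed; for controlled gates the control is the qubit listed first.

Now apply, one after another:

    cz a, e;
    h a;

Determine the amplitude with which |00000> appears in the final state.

The final state's coefficient on |00000> equals sqrt(2)/2.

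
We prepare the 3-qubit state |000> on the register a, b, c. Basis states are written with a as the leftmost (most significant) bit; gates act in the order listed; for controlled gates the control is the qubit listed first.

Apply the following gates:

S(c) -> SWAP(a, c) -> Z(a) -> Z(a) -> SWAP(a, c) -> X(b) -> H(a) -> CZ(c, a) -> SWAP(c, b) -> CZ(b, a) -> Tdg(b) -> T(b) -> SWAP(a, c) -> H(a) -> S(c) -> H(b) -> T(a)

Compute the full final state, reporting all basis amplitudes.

The resulting statevector has amplitude sqrt(2)/4 on |000>, sqrt(2)*I/4 on |001>, sqrt(2)/4 on |010>, sqrt(2)*I/4 on |011>, -sqrt(2)*exp(I*pi/4)/4 on |100>, -sqrt(2)*exp(3*I*pi/4)/4 on |101>, -sqrt(2)*exp(I*pi/4)/4 on |110>, -sqrt(2)*exp(3*I*pi/4)/4 on |111>. Key observation: steps 2-5 multiply out to the identity, so the circuit reduces to the remaining gates.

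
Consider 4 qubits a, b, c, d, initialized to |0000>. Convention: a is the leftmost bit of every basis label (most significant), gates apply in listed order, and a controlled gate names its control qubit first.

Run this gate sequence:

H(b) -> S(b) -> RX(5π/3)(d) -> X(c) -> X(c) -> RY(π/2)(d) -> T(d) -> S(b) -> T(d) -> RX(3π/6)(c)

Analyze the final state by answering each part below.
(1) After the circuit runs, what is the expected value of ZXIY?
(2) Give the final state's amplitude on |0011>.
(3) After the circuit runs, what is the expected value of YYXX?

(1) In the final state, ZXIY has expectation -1/2. Key observation: the block from step 4 through step 5 cancels to the identity and can be dropped.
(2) |0011> carries amplitude -sqrt(6)/8 - sqrt(2)*I/8 in the final state.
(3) In the final state, YYXX has expectation 0.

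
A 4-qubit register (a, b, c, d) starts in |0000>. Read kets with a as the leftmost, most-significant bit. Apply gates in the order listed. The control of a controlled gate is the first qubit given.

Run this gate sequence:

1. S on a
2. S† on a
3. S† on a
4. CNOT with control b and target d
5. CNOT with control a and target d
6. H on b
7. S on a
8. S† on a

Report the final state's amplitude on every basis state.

The resulting statevector has amplitude sqrt(2)/2 on |0000>, sqrt(2)/2 on |0100>, and 0 on every other basis state.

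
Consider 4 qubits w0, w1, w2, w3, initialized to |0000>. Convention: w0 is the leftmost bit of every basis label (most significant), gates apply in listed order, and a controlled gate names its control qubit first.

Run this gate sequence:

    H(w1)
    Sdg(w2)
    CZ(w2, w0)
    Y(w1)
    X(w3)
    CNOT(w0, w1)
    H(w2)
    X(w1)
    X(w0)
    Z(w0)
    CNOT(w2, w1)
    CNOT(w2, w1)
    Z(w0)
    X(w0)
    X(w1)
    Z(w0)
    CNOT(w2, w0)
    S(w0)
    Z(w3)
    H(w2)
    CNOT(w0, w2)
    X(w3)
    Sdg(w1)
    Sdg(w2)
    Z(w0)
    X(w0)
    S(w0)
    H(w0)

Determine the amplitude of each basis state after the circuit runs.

The final amplitudes are -1/2 on |0000>, -I/2 on |0100>, -I/2 on |1010>, 1/2 on |1110>, and 0 on every other basis state. Key observation: steps 8-15 multiply out to the identity, so the circuit reduces to the remaining gates.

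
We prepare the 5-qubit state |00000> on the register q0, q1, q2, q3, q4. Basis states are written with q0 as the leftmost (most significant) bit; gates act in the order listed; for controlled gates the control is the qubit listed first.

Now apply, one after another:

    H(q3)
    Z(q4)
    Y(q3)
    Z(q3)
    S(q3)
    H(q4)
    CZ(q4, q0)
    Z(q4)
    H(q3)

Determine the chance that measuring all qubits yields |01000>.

The probability of measuring |01000> is 0.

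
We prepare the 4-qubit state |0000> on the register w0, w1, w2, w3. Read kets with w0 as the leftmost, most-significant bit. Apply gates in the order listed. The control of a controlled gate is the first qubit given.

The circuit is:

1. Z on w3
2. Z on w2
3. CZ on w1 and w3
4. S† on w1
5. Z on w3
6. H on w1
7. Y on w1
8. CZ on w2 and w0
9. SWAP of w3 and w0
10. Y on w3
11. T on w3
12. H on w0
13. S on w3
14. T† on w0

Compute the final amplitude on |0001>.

|0001> carries amplitude exp(3*I*pi/4)/2 in the final state.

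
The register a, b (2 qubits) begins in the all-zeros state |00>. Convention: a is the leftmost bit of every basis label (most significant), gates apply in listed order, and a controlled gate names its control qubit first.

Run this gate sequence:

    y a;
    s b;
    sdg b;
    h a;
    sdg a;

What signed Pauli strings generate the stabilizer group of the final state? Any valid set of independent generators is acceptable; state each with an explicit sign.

One valid set of independent stabilizer generators is +YI, +IZ (any independent generating set of the same group is equally correct). Key observation: gates 2-3 undo each other exactly, leaving only the rest of the circuit to track.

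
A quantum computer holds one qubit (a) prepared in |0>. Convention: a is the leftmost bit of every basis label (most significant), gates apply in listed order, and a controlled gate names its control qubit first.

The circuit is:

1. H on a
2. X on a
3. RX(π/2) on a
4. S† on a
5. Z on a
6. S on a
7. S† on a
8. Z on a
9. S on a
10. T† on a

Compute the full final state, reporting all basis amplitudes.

The resulting statevector has amplitude 1/2 - I/2 on |0>, (-1 + I)*exp(3*I*pi/4)/2 on |1>. Key observation: the block from step 4 through step 9 cancels to the identity and can be dropped.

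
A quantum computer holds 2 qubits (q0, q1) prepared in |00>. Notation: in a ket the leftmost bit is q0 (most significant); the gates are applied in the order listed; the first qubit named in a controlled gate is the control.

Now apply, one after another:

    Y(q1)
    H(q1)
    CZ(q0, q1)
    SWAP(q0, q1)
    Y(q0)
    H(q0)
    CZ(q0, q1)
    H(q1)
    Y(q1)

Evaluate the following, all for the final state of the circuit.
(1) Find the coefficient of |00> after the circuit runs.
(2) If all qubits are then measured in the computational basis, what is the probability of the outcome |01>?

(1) The final state's coefficient on |00> equals sqrt(2)*I/2.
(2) The probability of measuring |01> is 1/2.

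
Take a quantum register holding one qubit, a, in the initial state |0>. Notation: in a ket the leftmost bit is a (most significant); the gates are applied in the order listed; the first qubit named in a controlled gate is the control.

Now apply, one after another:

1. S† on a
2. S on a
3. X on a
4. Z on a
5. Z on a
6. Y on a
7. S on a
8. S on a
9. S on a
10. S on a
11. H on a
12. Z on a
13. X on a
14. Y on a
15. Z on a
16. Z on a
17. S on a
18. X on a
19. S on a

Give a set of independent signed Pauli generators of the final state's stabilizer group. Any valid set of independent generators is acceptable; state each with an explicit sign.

The final state is stabilized by the group generated by +X; other independent generating sets are equally valid. Key observation: the block from step 7 through step 10 cancels to the identity and can be dropped.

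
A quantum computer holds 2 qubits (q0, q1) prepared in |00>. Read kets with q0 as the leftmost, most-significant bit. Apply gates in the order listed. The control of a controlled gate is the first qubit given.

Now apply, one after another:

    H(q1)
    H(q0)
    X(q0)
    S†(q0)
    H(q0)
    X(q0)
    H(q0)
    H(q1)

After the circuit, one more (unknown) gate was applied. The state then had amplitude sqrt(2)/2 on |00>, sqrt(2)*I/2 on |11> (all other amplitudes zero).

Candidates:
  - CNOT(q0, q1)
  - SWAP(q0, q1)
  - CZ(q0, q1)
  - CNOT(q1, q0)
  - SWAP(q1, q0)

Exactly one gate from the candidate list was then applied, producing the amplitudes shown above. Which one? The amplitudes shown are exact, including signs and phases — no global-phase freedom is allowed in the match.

The unique candidate consistent with the amplitudes is CNOT(q0, q1).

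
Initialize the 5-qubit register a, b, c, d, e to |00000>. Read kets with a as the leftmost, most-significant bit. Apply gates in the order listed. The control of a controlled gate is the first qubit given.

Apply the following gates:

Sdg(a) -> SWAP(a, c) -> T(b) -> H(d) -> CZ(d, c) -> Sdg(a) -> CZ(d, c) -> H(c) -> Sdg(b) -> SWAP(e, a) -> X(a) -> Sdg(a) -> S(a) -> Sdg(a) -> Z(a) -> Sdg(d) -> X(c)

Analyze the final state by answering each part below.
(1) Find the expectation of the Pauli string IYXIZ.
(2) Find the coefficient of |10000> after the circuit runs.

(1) The expectation value of IYXIZ is 0. Key observation: the block from step 13 through step 14 cancels to the identity and can be dropped.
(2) |10000> carries amplitude I/2 in the final state.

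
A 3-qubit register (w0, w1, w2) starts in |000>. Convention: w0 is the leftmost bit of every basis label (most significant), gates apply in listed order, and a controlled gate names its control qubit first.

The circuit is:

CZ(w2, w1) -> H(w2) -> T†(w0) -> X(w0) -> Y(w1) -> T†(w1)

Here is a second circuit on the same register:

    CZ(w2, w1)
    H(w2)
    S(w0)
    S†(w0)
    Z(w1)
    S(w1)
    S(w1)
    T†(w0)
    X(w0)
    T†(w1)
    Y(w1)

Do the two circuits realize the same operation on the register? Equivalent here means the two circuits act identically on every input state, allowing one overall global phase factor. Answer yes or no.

No — the two circuits implement different unitaries, even allowing a global phase.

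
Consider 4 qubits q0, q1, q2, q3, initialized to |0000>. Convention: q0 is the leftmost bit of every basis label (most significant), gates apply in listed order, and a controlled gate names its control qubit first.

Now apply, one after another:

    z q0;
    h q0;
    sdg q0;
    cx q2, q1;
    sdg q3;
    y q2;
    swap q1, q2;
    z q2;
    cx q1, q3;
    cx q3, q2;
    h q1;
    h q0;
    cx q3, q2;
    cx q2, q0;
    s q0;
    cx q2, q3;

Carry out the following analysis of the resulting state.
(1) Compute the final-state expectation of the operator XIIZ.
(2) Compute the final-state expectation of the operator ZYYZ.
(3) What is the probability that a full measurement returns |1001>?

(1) The observable XIIZ averages to 1.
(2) The expectation value of ZYYZ is 0.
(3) A full measurement returns |1001> with probability 1/4.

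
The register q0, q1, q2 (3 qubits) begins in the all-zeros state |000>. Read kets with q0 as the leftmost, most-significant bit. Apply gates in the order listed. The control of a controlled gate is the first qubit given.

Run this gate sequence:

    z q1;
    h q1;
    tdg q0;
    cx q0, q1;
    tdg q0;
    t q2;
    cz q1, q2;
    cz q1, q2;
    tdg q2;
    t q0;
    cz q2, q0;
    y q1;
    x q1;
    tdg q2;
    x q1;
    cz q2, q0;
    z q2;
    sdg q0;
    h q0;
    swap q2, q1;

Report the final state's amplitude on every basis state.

The resulting statevector has amplitude -I/2 on |000>, I/2 on |001>, 0 on |010>, 0 on |011>, -I/2 on |100>, I/2 on |101>, 0 on |110>, 0 on |111>.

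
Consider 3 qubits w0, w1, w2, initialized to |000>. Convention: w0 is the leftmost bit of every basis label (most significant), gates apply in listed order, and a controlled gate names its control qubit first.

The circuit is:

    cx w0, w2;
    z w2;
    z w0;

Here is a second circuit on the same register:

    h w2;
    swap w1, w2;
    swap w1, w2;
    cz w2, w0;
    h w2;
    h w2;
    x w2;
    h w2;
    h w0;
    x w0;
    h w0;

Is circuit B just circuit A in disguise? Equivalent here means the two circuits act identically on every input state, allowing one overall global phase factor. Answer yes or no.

Yes, they are equivalent — the unitaries differ by at most a global phase.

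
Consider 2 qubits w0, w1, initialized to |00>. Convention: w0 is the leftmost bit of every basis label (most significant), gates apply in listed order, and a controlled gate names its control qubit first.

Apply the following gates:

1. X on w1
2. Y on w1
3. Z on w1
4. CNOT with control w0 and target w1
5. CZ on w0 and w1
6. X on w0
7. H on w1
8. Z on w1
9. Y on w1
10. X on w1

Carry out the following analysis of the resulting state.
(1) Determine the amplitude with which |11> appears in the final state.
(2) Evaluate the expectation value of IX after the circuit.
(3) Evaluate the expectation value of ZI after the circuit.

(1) The amplitude on |11> is sqrt(2)/2.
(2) The expectation value of IX is 1.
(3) The expectation value of ZI is -1.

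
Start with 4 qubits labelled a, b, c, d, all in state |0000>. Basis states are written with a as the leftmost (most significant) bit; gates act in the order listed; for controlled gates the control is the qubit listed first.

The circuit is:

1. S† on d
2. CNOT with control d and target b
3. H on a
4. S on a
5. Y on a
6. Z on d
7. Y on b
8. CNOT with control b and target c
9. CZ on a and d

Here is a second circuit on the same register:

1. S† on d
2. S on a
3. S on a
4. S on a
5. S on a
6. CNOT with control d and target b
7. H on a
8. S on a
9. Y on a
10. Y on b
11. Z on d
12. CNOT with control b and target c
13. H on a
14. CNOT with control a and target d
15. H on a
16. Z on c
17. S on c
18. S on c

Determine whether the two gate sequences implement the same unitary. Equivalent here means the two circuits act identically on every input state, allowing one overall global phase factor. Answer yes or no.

No — the two circuits implement different unitaries, even allowing a global phase.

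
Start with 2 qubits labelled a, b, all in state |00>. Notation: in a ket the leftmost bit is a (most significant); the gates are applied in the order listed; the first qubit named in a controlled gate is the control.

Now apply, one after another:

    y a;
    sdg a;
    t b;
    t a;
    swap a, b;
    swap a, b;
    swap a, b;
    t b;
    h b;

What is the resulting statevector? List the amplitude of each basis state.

The resulting statevector has amplitude sqrt(2)*I/2 on |00>, -sqrt(2)*I/2 on |01>, 0 on |10>, 0 on |11>. Key observation: gates 6-7 undo each other exactly, leaving only the rest of the circuit to track.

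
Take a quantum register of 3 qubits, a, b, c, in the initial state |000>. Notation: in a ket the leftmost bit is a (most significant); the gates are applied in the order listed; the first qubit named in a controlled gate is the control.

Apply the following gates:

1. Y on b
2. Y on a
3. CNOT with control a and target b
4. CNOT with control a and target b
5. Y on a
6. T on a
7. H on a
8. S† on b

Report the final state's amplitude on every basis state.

After the circuit, the state carries amplitude sqrt(2)/2 on |010>, sqrt(2)/2 on |110>, and 0 on every other basis state. Key observation: steps 2-5 multiply out to the identity, so the circuit reduces to the remaining gates.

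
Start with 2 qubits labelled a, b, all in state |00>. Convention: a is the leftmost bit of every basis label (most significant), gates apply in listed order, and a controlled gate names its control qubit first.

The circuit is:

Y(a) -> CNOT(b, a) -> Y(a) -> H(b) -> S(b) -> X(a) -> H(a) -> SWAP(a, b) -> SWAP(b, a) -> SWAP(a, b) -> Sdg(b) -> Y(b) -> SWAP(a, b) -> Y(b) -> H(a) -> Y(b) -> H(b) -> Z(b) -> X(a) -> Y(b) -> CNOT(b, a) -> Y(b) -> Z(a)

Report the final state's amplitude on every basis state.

The final amplitudes are I/2 on |00>, I/2 on |01>, -1/2 on |10>, 1/2 on |11>.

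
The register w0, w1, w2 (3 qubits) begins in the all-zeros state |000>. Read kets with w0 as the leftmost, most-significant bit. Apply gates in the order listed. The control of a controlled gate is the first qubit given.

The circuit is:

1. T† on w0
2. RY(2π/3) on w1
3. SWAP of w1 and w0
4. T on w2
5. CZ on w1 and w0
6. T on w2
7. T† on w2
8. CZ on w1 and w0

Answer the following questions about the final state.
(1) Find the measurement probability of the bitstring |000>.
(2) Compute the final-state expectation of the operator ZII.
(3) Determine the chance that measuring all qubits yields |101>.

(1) Outcome |000> occurs with probability 1/4. Key observation: the block from step 5 through step 8 cancels to the identity and can be dropped.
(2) In the final state, ZII has expectation -1/2.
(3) Outcome |101> occurs with probability 0.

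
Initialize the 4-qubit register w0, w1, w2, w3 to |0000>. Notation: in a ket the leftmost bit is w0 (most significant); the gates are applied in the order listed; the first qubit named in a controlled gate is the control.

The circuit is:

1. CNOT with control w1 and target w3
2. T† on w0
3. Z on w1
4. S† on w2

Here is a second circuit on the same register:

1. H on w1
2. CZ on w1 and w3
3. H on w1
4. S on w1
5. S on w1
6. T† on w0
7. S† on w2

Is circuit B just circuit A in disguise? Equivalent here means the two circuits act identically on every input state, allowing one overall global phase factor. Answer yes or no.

No — the two circuits implement different unitaries, even allowing a global phase.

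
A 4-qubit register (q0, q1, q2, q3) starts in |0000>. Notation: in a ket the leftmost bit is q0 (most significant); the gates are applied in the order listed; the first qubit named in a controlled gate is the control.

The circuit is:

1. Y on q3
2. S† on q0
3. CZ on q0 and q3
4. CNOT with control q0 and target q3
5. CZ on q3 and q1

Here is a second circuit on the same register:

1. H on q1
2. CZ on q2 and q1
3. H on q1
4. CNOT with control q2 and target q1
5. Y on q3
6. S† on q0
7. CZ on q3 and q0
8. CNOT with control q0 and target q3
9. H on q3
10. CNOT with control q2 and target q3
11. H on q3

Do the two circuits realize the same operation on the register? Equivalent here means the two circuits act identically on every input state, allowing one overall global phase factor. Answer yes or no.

No — the two circuits implement different unitaries, even allowing a global phase.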